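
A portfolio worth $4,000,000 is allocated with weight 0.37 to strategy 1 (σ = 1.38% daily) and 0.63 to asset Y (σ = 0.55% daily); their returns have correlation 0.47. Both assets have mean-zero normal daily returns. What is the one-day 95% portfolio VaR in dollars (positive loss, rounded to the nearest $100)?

σ_p² = 0.37²·1.38² + 0.63²·0.55² + 2·0.47·0.37·0.63·1.38·0.55 = 0.5471 (%²).
σ_p = √0.5471 = 0.740%.
At 95%, z = 1.645.
VaR = 1.645 × 0.740% = 1.217%; on $4,000,000 that is $48,680.

$48,700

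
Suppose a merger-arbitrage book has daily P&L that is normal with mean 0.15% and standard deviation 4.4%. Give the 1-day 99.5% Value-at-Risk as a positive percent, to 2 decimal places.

11.18%

At 99.5% one-sided, z = 2.576.
VaR = −μ + z·σ = −(0.15%) + 2.576 × 4.4% = 11.184%.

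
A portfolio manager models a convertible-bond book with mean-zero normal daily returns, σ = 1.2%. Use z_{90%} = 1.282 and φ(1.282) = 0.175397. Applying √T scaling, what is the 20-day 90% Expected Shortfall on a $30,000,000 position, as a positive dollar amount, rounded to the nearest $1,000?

σ_{20d} = 1.2% × √20 = 5.367%.
ES multiplier = φ(z)/(1−α) = 0.175397/0.1 = 1.754.
ES = 5.367% × 1.754 = 9.414%; on $30,000,000: $2,824,200.

$2,824,000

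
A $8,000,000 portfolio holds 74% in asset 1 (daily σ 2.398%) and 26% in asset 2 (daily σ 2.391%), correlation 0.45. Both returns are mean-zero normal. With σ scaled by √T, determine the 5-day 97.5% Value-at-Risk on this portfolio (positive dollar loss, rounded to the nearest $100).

σ_p = √(0.74²·2.398² + 0.26²·2.391² + 2·0.45·0.74·0.26·2.398·2.391) = 2.128%.
σ_{5d} = 2.128% × √5 = 4.758%.
z(97.5%) = 1.960.
VaR = 1.960 × 4.758% = 9.326%; on $8,000,000 that is $746,080.

$746,100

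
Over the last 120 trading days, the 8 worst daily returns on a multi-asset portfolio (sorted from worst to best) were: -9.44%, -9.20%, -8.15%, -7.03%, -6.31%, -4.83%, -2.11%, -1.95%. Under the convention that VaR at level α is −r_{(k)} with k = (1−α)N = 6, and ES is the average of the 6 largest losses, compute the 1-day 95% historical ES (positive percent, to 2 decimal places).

The 6 worst returns sum to -44.96%.
ES = −(-44.96%) / 6 = 7.4933…% ≈ 7.49%.

7.49%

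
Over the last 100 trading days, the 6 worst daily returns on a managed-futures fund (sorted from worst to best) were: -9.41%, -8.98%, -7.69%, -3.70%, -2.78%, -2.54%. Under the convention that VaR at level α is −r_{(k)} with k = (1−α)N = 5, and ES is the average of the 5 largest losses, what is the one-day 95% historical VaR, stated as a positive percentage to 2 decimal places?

2.78%

k = 5; the 5th lowest return is -2.78%, so VaR = 2.78%.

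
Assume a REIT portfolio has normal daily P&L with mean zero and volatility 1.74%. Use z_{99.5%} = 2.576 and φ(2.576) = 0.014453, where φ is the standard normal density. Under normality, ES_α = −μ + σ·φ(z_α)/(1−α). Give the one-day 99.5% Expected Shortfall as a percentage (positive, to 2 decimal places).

Tail multiplier: φ(z)/(1−α) = 0.014453 / 0.005 = 2.891.
ES = 1.74% × 2.891 = 5.030%.

5.03%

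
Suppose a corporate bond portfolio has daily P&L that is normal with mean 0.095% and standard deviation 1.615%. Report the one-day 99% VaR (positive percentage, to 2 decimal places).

At 99% one-sided, z = 2.326.
VaR = −μ + z·σ = −(0.095%) + 2.326 × 1.615% = 3.661%.

3.66%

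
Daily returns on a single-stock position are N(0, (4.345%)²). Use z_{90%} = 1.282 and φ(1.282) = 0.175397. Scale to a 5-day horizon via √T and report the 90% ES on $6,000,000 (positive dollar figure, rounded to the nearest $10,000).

σ_{5d} = 4.345% × √5 = 9.716%.
ES multiplier = φ(z)/(1−α) = 0.175397/0.1 = 1.754.
ES = 9.716% × 1.754 = 17.042%; on $6,000,000: $1,022,520.

$1,020,000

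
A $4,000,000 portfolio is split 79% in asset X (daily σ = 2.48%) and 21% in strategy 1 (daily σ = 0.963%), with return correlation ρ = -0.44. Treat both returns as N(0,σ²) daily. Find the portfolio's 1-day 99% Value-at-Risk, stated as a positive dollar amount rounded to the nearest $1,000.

$175,000

σ_p² = 0.79²·2.48² + 0.21²·0.963² + 2·-0.44·0.79·0.21·2.48·0.963 = 3.5307 (%²).
σ_p = √3.5307 = 1.879%.
At 99%, z = 2.326.
VaR = 2.326 × 1.879% = 4.371%; on $4,000,000 that is $174,840.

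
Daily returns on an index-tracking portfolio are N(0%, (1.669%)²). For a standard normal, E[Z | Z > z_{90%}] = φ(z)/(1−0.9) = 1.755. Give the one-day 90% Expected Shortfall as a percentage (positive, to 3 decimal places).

2.929%

ES = 1.669% × 1.755 = 2.929%.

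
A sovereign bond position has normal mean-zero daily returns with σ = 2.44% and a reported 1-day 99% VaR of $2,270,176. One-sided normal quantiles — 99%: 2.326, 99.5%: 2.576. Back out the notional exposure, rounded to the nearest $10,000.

VaR as a fraction of value: z·σ = 2.326 × 2.44% = 5.67544%.
Position = $2,270,176 / 0.0567544 = $40,000,000.

$40,000,000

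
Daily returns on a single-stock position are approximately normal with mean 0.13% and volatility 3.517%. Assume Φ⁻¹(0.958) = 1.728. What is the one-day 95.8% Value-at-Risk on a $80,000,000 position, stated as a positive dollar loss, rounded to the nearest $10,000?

$4,760,000

VaR = −μ + z·σ = −(0.13%) + 1.728 × 3.517% = 5.947%.
On $80,000,000: 0.05947 × $80,000,000 = $4,757,600.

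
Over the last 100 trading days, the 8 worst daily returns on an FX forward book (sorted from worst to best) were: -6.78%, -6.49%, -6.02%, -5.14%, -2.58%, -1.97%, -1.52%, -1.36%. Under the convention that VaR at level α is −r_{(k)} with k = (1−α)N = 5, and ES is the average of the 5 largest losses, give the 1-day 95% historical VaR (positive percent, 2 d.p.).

2.58%

k = 5; the 5th lowest return is -2.58%, so VaR = 2.58%.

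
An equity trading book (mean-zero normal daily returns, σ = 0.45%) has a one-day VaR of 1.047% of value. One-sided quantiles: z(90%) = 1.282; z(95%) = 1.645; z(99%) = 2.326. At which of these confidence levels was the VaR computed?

99%

Implied z = VaR/σ = 1.047 / 0.45 = 2.327.
This matches z(99%) = 2.326.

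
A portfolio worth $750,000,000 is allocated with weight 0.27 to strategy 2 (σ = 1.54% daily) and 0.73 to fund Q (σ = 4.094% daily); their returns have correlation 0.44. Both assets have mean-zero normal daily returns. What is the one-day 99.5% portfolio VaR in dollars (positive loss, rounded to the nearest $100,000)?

σ_p² = 0.27²·1.54² + 0.73²·4.094² + 2·0.44·0.27·0.73·1.54·4.094 = 10.1983 (%²).
σ_p = √10.1983 = 3.193%.
At 99.5%, z = 2.576.
VaR = 2.576 × 3.193% = 8.225%; on $750,000,000 that is $61,687,500.

$61,700,000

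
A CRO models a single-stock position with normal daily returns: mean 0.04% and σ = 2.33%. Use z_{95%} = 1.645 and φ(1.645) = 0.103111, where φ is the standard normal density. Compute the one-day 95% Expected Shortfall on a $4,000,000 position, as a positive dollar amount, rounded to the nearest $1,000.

Tail multiplier: φ(z)/(1−α) = 0.103111 / 0.05 = 2.062.
ES = −(0.04%) + 2.33% × 2.062 = 4.764%.
On $4,000,000: 0.04764 × $4,000,000 = $190,560.

$191,000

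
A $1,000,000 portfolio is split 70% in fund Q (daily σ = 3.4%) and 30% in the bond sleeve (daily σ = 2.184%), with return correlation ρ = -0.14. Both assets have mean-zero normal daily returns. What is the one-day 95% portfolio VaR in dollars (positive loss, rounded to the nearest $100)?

$39,100

σ_p² = 0.7²·3.4² + 0.3²·2.184² + 2·-0.14·0.7·0.3·3.4·2.184 = 5.6571 (%²).
σ_p = √5.6571 = 2.378%.
At 95%, z = 1.645.
VaR = 1.645 × 2.378% = 3.912%; on $1,000,000 that is $39,120.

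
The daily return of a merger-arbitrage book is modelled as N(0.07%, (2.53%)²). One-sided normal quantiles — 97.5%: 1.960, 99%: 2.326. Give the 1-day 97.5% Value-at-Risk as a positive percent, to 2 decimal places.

VaR = −μ + z·σ = −(0.07%) + 1.960 × 2.53% = 4.889%.

4.89%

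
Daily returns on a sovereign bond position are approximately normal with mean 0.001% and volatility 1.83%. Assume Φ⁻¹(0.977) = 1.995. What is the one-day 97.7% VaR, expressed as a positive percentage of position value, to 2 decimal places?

3.65%

VaR = −μ + z·σ = −(0.001%) + 1.995 × 1.83% = 3.650%.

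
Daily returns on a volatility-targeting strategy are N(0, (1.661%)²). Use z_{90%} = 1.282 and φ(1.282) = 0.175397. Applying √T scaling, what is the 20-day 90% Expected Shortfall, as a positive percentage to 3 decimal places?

σ_{20d} = 1.661% × √20 = 7.428%.
ES multiplier = φ(z)/(1−α) = 0.175397/0.1 = 1.754.
ES = 7.428% × 1.754 = 13.029%.

13.029%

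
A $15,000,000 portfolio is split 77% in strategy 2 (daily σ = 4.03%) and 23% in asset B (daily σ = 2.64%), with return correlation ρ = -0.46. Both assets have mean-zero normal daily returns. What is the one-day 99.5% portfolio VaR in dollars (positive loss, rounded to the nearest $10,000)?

$1,110,000

σ_p² = 0.77²·4.03² + 0.23²·2.64² + 2·-0.46·0.77·0.23·4.03·2.64 = 8.2645 (%²).
σ_p = √8.2645 = 2.875%.
At 99.5%, z = 2.576.
VaR = 2.576 × 2.875% = 7.406%; on $15,000,000 that is $1,110,900.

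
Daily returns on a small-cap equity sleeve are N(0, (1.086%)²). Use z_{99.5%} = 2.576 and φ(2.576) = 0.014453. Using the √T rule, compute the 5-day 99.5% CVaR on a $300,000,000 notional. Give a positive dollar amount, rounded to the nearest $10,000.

σ_{5d} = 1.086% × √5 = 2.428%.
ES multiplier = φ(z)/(1−α) = 0.014453/0.005 = 2.891.
ES = 2.428% × 2.891 = 7.019%; on $300,000,000: $21,057,000.

$21,060,000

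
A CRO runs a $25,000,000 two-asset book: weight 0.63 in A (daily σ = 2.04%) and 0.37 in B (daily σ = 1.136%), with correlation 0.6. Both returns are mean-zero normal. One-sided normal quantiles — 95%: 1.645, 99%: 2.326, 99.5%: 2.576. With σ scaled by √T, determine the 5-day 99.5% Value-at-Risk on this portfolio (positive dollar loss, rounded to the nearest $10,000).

$2,270,000

σ_p = √(0.63²·2.04² + 0.37²·1.136² + 2·0.6·0.63·0.37·2.04·1.136) = 1.574%.
σ_{5d} = 1.574% × √5 = 3.520%.
VaR = 2.576 × 3.520% = 9.068%; on $25,000,000 that is $2,267,000.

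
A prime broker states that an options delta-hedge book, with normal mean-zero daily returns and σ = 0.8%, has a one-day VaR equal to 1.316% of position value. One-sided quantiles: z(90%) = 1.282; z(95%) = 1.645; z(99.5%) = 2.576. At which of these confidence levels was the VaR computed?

Implied z = VaR/σ = 1.316 / 0.8 = 1.645.
This matches z(95%) = 1.645.

95%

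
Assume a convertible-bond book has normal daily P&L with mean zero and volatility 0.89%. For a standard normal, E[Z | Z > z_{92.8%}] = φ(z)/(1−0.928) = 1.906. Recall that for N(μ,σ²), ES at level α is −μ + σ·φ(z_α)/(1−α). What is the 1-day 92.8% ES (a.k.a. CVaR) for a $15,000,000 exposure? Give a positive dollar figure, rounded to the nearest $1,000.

$254,000

ES = 0.89% × 1.906 = 1.696%.
On $15,000,000: 0.01696 × $15,000,000 = $254,400.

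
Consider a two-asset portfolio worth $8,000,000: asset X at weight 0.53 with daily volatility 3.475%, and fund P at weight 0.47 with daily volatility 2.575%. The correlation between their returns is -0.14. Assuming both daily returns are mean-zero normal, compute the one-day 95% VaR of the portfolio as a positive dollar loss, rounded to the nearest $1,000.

$271,000

σ_p² = 0.53²·3.475² + 0.47²·2.575² + 2·-0.14·0.53·0.47·3.475·2.575 = 4.2326 (%²).
σ_p = √4.2326 = 2.057%.
At 95%, z = 1.645.
VaR = 1.645 × 2.057% = 3.384%; on $8,000,000 that is $270,720.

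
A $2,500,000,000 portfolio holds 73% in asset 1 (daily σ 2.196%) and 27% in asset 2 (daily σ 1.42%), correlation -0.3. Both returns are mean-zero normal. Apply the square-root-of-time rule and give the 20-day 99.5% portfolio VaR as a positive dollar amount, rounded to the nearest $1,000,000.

$441,000,000

σ_p = √(0.73²·2.196² + 0.27²·1.42² + 2·-0.3·0.73·0.27·2.196·1.42) = 1.532%.
σ_{20d} = 1.532% × √20 = 6.851%.
z(99.5%) = 2.576.
VaR = 2.576 × 6.851% = 17.648%; on $2,500,000,000 that is $441,200,000.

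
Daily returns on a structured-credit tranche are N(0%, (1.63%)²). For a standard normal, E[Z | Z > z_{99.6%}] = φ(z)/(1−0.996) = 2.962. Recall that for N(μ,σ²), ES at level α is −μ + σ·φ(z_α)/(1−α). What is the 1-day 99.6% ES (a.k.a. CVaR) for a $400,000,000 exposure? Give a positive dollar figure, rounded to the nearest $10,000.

ES = 1.63% × 2.962 = 4.828%.
On $400,000,000: 0.04828 × $400,000,000 = $19,312,000.

$19,310,000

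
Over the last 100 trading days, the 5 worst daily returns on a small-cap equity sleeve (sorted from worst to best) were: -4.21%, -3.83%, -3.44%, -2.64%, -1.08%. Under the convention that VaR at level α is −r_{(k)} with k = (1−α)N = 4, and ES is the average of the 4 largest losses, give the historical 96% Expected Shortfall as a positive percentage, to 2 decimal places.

3.53%

The 4 worst returns sum to -14.12%.
ES = −(-14.12%) / 4 = 3.53%.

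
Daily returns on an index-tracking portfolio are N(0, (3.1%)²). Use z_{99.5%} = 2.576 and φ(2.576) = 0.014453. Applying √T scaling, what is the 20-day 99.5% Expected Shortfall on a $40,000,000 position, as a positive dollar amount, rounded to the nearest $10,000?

$16,030,000

σ_{20d} = 3.1% × √20 = 13.864%.
ES multiplier = φ(z)/(1−α) = 0.014453/0.005 = 2.891.
ES = 13.864% × 2.891 = 40.081%; on $40,000,000: $16,032,400.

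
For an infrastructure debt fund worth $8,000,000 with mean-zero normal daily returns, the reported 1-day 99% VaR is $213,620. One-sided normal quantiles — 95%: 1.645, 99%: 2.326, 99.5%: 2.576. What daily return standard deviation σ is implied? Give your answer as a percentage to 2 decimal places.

VaR as a fraction: $213,620 / $8,000,000 = 2.670%.
σ = VaR / z = 2.670% / 2.326 = 1.148%.

1.15%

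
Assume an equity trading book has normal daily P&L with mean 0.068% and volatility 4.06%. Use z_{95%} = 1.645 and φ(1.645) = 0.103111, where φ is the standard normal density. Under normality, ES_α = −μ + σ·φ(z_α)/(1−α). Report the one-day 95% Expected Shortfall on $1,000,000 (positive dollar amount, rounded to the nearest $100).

Tail multiplier: φ(z)/(1−α) = 0.103111 / 0.05 = 2.062.
ES = −(0.068%) + 4.06% × 2.062 = 8.304%.
On $1,000,000: 0.08304 × $1,000,000 = $83,040.

$83,000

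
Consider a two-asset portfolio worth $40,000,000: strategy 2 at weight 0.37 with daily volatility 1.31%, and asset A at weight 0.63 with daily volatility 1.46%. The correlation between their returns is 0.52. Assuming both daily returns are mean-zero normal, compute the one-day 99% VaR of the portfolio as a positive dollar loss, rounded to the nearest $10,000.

$1,160,000

σ_p² = 0.37²·1.31² + 0.63²·1.46² + 2·0.52·0.37·0.63·1.31·1.46 = 1.5446 (%²).
σ_p = √1.5446 = 1.243%.
At 99%, z = 2.326.
VaR = 2.326 × 1.243% = 2.891%; on $40,000,000 that is $1,156,400.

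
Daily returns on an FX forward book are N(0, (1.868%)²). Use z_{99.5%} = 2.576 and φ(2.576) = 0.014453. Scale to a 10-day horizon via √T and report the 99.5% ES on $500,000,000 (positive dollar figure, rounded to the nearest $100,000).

σ_{10d} = 1.868% × √10 = 5.907%.
ES multiplier = φ(z)/(1−α) = 0.014453/0.005 = 2.891.
ES = 5.907% × 2.891 = 17.077%; on $500,000,000: $85,385,000.

$85,400,000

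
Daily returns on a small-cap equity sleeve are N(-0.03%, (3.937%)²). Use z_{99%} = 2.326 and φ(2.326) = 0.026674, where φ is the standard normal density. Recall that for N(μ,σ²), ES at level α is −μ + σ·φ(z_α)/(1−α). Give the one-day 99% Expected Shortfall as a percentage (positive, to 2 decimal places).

10.53%

Tail multiplier: φ(z)/(1−α) = 0.026674 / 0.01 = 2.667.
ES = −(-0.03%) + 3.937% × 2.667 = 10.530%.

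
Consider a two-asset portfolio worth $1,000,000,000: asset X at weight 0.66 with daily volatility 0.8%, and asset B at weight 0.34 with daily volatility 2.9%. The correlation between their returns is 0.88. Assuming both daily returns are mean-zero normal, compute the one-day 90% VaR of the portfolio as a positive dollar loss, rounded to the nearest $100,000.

$18,900,000

σ_p² = 0.66²·0.8² + 0.34²·2.9² + 2·0.88·0.66·0.34·0.8·2.9 = 2.1673 (%²).
σ_p = √2.1673 = 1.472%.
At 90%, z = 1.282.
VaR = 1.282 × 1.472% = 1.887%; on $1,000,000,000 that is $18,870,000.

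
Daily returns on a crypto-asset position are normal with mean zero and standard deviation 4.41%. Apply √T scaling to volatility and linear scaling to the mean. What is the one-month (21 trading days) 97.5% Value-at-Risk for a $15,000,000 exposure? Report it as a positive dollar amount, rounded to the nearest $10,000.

At 97.5%, z = 1.960.
σ_{21d} = 4.41% × √21 = 20.209%.
VaR = 1.960 × 20.209% = 39.610%.
On $15,000,000: 0.39610 × $15,000,000 = $5,941,500.

$5,940,000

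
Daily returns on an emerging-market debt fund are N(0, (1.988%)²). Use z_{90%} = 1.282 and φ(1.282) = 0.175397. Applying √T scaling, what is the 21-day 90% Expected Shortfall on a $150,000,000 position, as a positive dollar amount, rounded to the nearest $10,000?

σ_{21d} = 1.988% × √21 = 9.110%.
ES multiplier = φ(z)/(1−α) = 0.175397/0.1 = 1.754.
ES = 9.110% × 1.754 = 15.979%; on $150,000,000: $23,968,500.

$23,970,000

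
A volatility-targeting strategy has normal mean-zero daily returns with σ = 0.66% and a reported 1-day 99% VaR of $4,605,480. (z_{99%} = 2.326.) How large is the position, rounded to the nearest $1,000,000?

$300,000,000

VaR as a fraction of value: z·σ = 2.326 × 0.66% = 1.53516%.
Position = $4,605,480 / 0.0153516 = $300,000,000.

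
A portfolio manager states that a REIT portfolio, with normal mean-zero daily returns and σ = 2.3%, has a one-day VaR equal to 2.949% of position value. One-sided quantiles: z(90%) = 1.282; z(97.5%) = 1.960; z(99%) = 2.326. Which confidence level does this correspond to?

Implied z = VaR/σ = 2.949 / 2.3 = 1.282.
This matches z(90%) = 1.282.

90%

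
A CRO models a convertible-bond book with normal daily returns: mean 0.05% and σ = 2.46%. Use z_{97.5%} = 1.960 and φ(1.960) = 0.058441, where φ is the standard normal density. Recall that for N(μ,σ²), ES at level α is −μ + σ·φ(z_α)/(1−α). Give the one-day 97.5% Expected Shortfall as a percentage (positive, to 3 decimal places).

Tail multiplier: φ(z)/(1−α) = 0.058441 / 0.025 = 2.338.
ES = −(0.05%) + 2.46% × 2.338 = 5.701%.

5.701%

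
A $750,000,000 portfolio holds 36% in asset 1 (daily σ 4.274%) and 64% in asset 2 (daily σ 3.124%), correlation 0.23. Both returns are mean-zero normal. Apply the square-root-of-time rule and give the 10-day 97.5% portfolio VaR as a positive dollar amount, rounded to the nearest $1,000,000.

$130,000,000

σ_p = √(0.36²·4.274² + 0.64²·3.124² + 2·0.23·0.36·0.64·4.274·3.124) = 2.789%.
σ_{10d} = 2.789% × √10 = 8.820%.
z(97.5%) = 1.960.
VaR = 1.960 × 8.820% = 17.287%; on $750,000,000 that is $129,652,500.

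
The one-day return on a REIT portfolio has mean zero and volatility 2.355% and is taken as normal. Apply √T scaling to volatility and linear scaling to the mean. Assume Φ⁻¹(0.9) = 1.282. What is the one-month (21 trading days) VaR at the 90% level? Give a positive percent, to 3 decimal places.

σ_{21d} = 2.355% × √21 = 10.792%.
VaR = 1.282 × 10.792% = 13.835%.

13.835%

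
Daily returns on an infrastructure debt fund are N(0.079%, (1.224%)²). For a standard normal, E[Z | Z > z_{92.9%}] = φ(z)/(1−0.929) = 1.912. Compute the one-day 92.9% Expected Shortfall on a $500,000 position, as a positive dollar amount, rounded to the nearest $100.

ES = −(0.079%) + 1.224% × 1.912 = 2.261%.
On $500,000: 0.02261 × $500,000 = $11,305.

$11,300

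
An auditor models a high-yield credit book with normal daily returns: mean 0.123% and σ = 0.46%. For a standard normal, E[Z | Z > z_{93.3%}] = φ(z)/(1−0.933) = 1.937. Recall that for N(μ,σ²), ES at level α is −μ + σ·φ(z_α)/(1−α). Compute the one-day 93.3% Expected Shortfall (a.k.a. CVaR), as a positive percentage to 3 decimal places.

ES = −(0.123%) + 0.46% × 1.937 = 0.768%.

0.768%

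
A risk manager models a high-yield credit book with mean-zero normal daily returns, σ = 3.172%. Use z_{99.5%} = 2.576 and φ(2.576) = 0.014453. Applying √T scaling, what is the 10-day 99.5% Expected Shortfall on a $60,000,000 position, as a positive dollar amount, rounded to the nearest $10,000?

$17,400,000

σ_{10d} = 3.172% × √10 = 10.031%.
ES multiplier = φ(z)/(1−α) = 0.014453/0.005 = 2.891.
ES = 10.031% × 2.891 = 29.000%; on $60,000,000: $17,400,000.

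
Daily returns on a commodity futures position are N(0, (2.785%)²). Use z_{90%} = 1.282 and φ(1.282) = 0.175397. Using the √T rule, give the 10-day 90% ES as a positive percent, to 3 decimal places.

15.447%

σ_{10d} = 2.785% × √10 = 8.807%.
ES multiplier = φ(z)/(1−α) = 0.175397/0.1 = 1.754.
ES = 8.807% × 1.754 = 15.447%.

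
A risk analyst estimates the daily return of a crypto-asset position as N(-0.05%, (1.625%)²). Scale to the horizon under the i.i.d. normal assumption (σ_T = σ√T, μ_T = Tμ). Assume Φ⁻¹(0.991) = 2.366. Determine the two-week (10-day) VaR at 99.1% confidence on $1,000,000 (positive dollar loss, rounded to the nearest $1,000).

σ_{10d} = 1.625% × √10 = 5.139%; μ_{10d} = 10 × -0.05% = -0.500%.
VaR = −(-0.500%) + 2.366 × 5.139% = 12.659%.
On $1,000,000: 0.12659 × $1,000,000 = $126,590.

$127,000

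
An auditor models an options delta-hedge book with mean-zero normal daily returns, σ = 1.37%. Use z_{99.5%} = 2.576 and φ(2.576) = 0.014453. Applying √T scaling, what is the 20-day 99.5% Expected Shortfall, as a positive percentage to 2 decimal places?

σ_{20d} = 1.37% × √20 = 6.127%.
ES multiplier = φ(z)/(1−α) = 0.014453/0.005 = 2.891.
ES = 6.127% × 2.891 = 17.713%.

17.71%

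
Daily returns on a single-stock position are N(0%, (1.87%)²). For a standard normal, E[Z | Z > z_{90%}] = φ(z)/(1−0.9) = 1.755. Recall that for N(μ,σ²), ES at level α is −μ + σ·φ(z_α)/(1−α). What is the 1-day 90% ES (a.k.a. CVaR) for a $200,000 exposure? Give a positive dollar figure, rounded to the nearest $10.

$6,560

ES = 1.87% × 1.755 = 3.282%.
On $200,000: 0.03282 × $200,000 = $6,564.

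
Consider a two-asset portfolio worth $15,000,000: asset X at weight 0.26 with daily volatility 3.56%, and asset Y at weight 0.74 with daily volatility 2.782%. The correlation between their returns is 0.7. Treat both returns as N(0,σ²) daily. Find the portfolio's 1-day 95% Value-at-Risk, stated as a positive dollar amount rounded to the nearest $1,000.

σ_p² = 0.26²·3.56² + 0.74²·2.782² + 2·0.7·0.26·0.74·3.56·2.782 = 7.7626 (%²).
σ_p = √7.7626 = 2.786%.
At 95%, z = 1.645.
VaR = 1.645 × 2.786% = 4.583%; on $15,000,000 that is $687,450.

$687,000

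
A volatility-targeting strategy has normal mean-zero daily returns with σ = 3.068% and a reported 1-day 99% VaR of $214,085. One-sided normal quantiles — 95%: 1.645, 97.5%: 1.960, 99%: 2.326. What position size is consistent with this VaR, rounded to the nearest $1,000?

VaR as a fraction of value: z·σ = 2.326 × 3.068% = 7.13617%.
Position = $214,085 / 0.0713617 = $2,999,999.

$3,000,000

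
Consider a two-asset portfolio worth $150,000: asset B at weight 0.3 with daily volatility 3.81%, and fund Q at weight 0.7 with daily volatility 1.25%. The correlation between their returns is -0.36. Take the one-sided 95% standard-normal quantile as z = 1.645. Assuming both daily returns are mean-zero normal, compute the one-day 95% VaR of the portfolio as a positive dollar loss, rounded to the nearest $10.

σ_p² = 0.3²·3.81² + 0.7²·1.25² + 2·-0.36·0.3·0.7·3.81·1.25 = 1.3520 (%²).
σ_p = √1.3520 = 1.163%.
VaR = 1.645 × 1.163% = 1.913%; on $150,000 that is $2,870.

$2,870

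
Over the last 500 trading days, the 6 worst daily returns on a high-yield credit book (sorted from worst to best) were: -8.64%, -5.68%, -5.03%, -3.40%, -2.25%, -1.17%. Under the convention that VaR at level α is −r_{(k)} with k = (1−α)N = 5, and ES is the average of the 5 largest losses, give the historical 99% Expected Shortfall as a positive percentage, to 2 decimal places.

5.00%

The 5 worst returns sum to -25.00%.
ES = −(-25.00%) / 5 = 5% ≈ 5.00%.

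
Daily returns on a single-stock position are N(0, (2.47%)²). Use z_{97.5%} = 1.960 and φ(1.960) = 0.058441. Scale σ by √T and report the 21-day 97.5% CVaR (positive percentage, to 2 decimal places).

σ_{21d} = 2.47% × √21 = 11.319%.
ES multiplier = φ(z)/(1−α) = 0.058441/0.025 = 2.338.
ES = 11.319% × 2.338 = 26.464%.

26.46%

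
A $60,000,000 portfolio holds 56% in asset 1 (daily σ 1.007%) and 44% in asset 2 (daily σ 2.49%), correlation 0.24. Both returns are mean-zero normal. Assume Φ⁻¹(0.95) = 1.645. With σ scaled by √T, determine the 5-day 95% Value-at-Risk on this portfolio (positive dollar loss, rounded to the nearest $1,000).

σ_p = √(0.56²·1.007² + 0.44²·2.49² + 2·0.24·0.56·0.44·1.007·2.49) = 1.347%.
σ_{5d} = 1.347% × √5 = 3.012%.
VaR = 1.645 × 3.012% = 4.955%; on $60,000,000 that is $2,973,000.

$2,973,000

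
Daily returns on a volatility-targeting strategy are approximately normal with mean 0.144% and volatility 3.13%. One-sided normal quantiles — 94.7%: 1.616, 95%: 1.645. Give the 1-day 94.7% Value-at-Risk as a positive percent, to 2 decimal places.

4.91%

VaR = −μ + z·σ = −(0.144%) + 1.616 × 3.13% = 4.914%.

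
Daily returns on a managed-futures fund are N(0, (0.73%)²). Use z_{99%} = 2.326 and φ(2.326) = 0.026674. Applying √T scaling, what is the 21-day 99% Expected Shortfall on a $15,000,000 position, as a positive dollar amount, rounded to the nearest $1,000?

σ_{21d} = 0.73% × √21 = 3.345%.
ES multiplier = φ(z)/(1−α) = 0.026674/0.01 = 2.667.
ES = 3.345% × 2.667 = 8.921%; on $15,000,000: $1,338,150.

$1,338,000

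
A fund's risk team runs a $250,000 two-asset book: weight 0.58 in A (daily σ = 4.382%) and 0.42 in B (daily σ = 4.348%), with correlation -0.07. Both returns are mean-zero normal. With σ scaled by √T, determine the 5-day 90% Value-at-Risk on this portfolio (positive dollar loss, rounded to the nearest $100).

$21,700

σ_p = √(0.58²·4.382² + 0.42²·4.348² + 2·-0.07·0.58·0.42·4.382·4.348) = 3.024%.
σ_{5d} = 3.024% × √5 = 6.762%.
z(90%) = 1.282.
VaR = 1.282 × 6.762% = 8.669%; on $250,000 that is $21,672.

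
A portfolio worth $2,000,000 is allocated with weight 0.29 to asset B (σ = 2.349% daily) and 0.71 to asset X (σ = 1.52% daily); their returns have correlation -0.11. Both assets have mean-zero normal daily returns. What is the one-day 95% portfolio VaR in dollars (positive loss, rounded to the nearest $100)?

σ_p² = 0.29²·2.349² + 0.71²·1.52² + 2·-0.11·0.29·0.71·2.349·1.52 = 1.4670 (%²).
σ_p = √1.4670 = 1.211%.
At 95%, z = 1.645.
VaR = 1.645 × 1.211% = 1.992%; on $2,000,000 that is $39,840.

$39,800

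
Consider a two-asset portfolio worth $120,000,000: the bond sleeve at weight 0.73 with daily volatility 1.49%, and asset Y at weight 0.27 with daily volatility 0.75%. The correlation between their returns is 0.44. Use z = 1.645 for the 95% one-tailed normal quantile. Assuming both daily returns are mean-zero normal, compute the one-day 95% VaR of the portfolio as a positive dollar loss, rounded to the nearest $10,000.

σ_p² = 0.73²·1.49² + 0.27²·0.75² + 2·0.44·0.73·0.27·1.49·0.75 = 1.4179 (%²).
σ_p = √1.4179 = 1.191%.
VaR = 1.645 × 1.191% = 1.959%; on $120,000,000 that is $2,350,800.

$2,350,000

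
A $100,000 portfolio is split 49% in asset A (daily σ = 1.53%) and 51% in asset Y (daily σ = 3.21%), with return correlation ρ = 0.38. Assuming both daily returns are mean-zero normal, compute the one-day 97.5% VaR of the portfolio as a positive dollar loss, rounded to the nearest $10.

$4,000

σ_p² = 0.49²·1.53² + 0.51²·3.21² + 2·0.38·0.49·0.51·1.53·3.21 = 4.1749 (%²).
σ_p = √4.1749 = 2.043%.
At 97.5%, z = 1.960.
VaR = 1.960 × 2.043% = 4.004%; on $100,000 that is $4,004.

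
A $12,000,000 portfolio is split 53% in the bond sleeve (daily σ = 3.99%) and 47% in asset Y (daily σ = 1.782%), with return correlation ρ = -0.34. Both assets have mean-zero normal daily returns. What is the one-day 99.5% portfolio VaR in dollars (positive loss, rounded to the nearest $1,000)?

$616,000

σ_p² = 0.53²·3.99² + 0.47²·1.782² + 2·-0.34·0.53·0.47·3.99·1.782 = 3.9691 (%²).
σ_p = √3.9691 = 1.992%.
At 99.5%, z = 2.576.
VaR = 2.576 × 1.992% = 5.131%; on $12,000,000 that is $615,720.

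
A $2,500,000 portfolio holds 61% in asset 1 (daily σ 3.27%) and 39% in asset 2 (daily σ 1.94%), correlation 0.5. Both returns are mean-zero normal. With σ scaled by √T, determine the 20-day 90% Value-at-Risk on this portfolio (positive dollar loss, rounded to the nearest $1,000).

σ_p = √(0.61²·3.27² + 0.39²·1.94² + 2·0.5·0.61·0.39·3.27·1.94) = 2.462%.
σ_{20d} = 2.462% × √20 = 11.010%.
z(90%) = 1.282.
VaR = 1.282 × 11.010% = 14.115%; on $2,500,000 that is $352,875.

$353,000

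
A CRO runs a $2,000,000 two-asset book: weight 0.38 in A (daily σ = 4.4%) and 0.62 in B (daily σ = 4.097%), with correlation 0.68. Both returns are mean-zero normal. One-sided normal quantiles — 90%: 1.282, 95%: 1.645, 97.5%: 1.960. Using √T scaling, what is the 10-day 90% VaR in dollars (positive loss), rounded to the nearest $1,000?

σ_p = √(0.38²·4.4² + 0.62²·4.097² + 2·0.68·0.38·0.62·4.4·4.097) = 3.876%.
σ_{10d} = 3.876% × √10 = 12.257%.
VaR = 1.282 × 12.257% = 15.713%; on $2,000,000 that is $314,260.

$314,000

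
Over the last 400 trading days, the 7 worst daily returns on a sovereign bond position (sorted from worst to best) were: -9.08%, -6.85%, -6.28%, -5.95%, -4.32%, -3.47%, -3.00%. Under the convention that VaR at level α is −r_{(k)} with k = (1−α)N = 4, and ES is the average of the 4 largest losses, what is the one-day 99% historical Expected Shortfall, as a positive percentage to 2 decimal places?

The 4 worst returns sum to -28.16%.
ES = −(-28.16%) / 4 = 7.04%.

7.04%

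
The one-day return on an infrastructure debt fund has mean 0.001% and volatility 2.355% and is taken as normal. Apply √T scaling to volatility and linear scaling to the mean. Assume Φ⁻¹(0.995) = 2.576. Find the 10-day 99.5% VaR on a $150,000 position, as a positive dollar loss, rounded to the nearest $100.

$28,800

σ_{10d} = 2.355% × √10 = 7.447%; μ_{10d} = 10 × 0.001% = 0.010%.
VaR = −(0.010%) + 2.576 × 7.447% = 19.173%.
On $150,000: 0.19173 × $150,000 = $28,759.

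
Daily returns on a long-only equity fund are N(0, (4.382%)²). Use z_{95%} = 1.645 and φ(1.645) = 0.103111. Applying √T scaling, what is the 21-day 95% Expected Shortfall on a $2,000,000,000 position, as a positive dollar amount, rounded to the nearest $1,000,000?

σ_{21d} = 4.382% × √21 = 20.081%.
ES multiplier = φ(z)/(1−α) = 0.103111/0.05 = 2.062.
ES = 20.081% × 2.062 = 41.407%; on $2,000,000,000: $828,140,000.

$828,000,000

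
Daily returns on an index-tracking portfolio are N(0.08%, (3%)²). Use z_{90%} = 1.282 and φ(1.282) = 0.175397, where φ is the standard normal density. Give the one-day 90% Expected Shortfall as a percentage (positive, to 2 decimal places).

5.18%

Tail multiplier: φ(z)/(1−α) = 0.175397 / 0.1 = 1.754.
ES = −(0.08%) + 3% × 1.754 = 5.182%.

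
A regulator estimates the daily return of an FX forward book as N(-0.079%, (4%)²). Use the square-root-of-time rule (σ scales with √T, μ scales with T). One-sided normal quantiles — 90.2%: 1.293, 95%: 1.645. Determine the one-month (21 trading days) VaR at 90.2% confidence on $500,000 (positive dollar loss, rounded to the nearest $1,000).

$127,000

σ_{21d} = 4% × √21 = 18.330%; μ_{21d} = 21 × -0.079% = -1.659%.
VaR = −(-1.659%) + 1.293 × 18.330% = 25.360%.
On $500,000: 0.25360 × $500,000 = $126,800.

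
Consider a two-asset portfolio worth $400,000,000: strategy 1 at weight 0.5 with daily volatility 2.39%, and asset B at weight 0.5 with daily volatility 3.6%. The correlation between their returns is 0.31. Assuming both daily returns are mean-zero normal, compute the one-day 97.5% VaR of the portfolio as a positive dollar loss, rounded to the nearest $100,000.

$19,200,000

σ_p² = 0.5²·2.39² + 0.5²·3.6² + 2·0.31·0.5·0.5·2.39·3.6 = 6.0016 (%²).
σ_p = √6.0016 = 2.450%.
At 97.5%, z = 1.960.
VaR = 1.960 × 2.450% = 4.802%; on $400,000,000 that is $19,208,000.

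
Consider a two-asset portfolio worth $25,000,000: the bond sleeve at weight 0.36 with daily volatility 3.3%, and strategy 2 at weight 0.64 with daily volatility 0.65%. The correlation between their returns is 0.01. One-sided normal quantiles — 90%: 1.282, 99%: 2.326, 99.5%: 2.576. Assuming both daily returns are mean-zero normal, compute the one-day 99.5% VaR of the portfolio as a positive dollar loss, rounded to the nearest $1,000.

σ_p² = 0.36²·3.3² + 0.64²·0.65² + 2·0.01·0.36·0.64·3.3·0.65 = 1.5943 (%²).
σ_p = √1.5943 = 1.263%.
VaR = 2.576 × 1.263% = 3.253%; on $25,000,000 that is $813,250.

$813,000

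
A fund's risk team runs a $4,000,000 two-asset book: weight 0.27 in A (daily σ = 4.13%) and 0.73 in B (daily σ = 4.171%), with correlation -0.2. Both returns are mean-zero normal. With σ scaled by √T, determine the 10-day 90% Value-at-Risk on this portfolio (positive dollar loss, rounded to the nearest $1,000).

$491,000

σ_p = √(0.27²·4.13² + 0.73²·4.171² + 2·-0.2·0.27·0.73·4.13·4.171) = 3.026%.
σ_{10d} = 3.026% × √10 = 9.569%.
z(90%) = 1.282.
VaR = 1.282 × 9.569% = 12.267%; on $4,000,000 that is $490,680.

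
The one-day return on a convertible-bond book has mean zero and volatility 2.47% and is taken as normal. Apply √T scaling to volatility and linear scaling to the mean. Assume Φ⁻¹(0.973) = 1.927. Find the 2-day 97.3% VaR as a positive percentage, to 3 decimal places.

6.731%

σ_{2d} = 2.47% × √2 = 3.493%.
VaR = 1.927 × 3.493% = 6.731%.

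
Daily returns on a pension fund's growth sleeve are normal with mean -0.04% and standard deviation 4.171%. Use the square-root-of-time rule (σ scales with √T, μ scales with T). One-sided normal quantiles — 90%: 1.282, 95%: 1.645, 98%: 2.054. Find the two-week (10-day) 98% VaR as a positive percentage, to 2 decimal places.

σ_{10d} = 4.171% × √10 = 13.190%; μ_{10d} = 10 × -0.04% = -0.400%.
VaR = −(-0.400%) + 2.054 × 13.190% = 27.492%.

27.49%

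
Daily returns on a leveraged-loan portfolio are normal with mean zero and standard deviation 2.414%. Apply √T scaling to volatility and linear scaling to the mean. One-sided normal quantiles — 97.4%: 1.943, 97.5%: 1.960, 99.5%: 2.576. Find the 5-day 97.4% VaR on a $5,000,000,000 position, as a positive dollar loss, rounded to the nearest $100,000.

σ_{5d} = 2.414% × √5 = 5.398%.
VaR = 1.943 × 5.398% = 10.488%.
On $5,000,000,000: 0.10488 × $5,000,000,000 = $524,400,000.

$524,400,000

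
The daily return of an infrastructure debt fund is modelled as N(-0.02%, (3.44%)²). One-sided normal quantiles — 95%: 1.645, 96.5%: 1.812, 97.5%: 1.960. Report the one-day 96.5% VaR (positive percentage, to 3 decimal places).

6.253%

VaR = −μ + z·σ = −(-0.02%) + 1.812 × 3.44% = 6.253%.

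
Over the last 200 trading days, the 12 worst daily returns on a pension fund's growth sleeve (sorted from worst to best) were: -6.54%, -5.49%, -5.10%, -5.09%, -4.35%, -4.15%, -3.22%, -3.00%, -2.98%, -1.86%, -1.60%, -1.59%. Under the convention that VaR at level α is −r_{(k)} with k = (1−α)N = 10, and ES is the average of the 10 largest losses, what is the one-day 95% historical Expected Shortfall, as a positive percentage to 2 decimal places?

4.18%

The 10 worst returns sum to -41.78%.
ES = −(-41.78%) / 10 = 4.178% ≈ 4.18%.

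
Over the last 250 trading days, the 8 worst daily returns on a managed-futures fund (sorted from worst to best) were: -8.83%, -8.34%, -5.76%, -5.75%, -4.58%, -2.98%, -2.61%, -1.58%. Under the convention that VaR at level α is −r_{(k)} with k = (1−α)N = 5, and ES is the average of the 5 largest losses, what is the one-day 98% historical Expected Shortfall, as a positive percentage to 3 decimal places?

6.652%

The 5 worst returns sum to -33.26%.
ES = −(-33.26%) / 5 = 6.652%.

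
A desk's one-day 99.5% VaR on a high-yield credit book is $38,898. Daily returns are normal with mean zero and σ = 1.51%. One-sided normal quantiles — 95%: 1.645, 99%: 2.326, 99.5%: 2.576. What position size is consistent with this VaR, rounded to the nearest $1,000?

VaR as a fraction of value: z·σ = 2.576 × 1.51% = 3.88976%.
Position = $38,898 / 0.0388976 = $1,000,010.

$1,000,000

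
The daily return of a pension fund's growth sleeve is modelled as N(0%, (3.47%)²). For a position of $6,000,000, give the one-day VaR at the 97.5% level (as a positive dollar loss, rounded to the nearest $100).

$408,100

At 97.5% one-sided, z = 1.960.
VaR = z·σ = 1.960 × 3.47% = 6.801%.
On $6,000,000: 0.06801 × $6,000,000 = $408,060.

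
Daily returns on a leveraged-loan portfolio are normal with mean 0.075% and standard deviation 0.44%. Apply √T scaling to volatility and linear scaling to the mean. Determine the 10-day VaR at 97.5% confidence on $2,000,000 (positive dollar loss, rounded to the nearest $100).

At 97.5%, z = 1.960.
σ_{10d} = 0.44% × √10 = 1.391%; μ_{10d} = 10 × 0.075% = 0.750%.
VaR = −(0.750%) + 1.960 × 1.391% = 1.976%.
On $2,000,000: 0.01976 × $2,000,000 = $39,520.

$39,500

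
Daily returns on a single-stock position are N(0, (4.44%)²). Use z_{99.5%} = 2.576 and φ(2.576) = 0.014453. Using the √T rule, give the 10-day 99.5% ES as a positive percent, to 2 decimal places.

σ_{10d} = 4.44% × √10 = 14.041%.
ES multiplier = φ(z)/(1−α) = 0.014453/0.005 = 2.891.
ES = 14.041% × 2.891 = 40.593%.

40.59%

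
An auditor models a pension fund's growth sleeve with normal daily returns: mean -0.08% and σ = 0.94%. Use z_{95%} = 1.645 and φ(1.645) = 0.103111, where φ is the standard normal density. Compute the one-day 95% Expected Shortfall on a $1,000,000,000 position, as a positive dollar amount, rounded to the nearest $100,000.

$20,200,000

Tail multiplier: φ(z)/(1−α) = 0.103111 / 0.05 = 2.062.
ES = −(-0.08%) + 0.94% × 2.062 = 2.018%.
On $1,000,000,000: 0.02018 × $1,000,000,000 = $20,180,000.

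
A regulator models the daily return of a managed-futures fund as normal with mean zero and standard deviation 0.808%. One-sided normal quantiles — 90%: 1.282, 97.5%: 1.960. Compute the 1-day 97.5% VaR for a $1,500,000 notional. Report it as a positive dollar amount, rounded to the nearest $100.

$23,800

VaR = z·σ = 1.960 × 0.808% = 1.584%.
On $1,500,000: 0.01584 × $1,500,000 = $23,760.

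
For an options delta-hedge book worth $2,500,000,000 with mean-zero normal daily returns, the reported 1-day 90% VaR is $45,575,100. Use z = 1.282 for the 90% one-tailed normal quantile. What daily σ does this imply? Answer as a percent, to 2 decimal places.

VaR as a fraction: $45,575,100 / $2,500,000,000 = 1.823%.
σ = VaR / z = 1.823% / 1.282 = 1.422%.

1.42%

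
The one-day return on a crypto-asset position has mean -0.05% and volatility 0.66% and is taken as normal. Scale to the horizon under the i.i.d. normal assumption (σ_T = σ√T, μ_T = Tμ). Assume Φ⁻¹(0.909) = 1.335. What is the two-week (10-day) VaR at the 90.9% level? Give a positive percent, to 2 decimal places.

3.29%

σ_{10d} = 0.66% × √10 = 2.087%; μ_{10d} = 10 × -0.05% = -0.500%.
VaR = −(-0.500%) + 1.335 × 2.087% = 3.286%.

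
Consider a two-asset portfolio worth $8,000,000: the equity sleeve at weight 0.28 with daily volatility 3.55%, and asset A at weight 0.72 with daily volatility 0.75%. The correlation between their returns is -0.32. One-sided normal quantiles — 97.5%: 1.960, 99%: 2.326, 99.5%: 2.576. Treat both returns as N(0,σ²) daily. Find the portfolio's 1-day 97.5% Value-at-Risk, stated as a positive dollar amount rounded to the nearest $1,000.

$152,000

σ_p² = 0.28²·3.55² + 0.72²·0.75² + 2·-0.32·0.28·0.72·3.55·0.75 = 0.9361 (%²).
σ_p = √0.9361 = 0.968%.
VaR = 1.960 × 0.968% = 1.897%; on $8,000,000 that is $151,760.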